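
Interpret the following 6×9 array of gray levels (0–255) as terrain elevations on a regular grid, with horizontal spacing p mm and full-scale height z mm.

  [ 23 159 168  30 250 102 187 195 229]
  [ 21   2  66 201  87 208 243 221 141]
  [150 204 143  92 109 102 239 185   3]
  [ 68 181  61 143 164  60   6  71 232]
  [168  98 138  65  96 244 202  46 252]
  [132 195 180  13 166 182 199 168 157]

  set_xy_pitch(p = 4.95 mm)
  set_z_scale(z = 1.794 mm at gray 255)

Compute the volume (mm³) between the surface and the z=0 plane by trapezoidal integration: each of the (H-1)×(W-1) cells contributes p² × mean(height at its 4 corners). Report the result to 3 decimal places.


height_mm = gray/255 × 1.794; cell vol = 4.95² × mean(4 corners)
unit = 4.95² × 1.794 / (4×255) = 0.0430956 mm³ per gray-sum
row 0: Σ corner-gray over 8 cells = 4652  → 200.4806
row 1: Σ corner-gray over 8 cells = 4519  → 194.7489
row 2: Σ corner-gray over 8 cells = 3973  → 171.2187
row 3: Σ corner-gray over 8 cells = 3870  → 166.7799
row 4: Σ corner-gray over 8 cells = 4693  → 202.2475
Σ rows: total corner-gray = 21707  → 935.4756 mm³

935.476


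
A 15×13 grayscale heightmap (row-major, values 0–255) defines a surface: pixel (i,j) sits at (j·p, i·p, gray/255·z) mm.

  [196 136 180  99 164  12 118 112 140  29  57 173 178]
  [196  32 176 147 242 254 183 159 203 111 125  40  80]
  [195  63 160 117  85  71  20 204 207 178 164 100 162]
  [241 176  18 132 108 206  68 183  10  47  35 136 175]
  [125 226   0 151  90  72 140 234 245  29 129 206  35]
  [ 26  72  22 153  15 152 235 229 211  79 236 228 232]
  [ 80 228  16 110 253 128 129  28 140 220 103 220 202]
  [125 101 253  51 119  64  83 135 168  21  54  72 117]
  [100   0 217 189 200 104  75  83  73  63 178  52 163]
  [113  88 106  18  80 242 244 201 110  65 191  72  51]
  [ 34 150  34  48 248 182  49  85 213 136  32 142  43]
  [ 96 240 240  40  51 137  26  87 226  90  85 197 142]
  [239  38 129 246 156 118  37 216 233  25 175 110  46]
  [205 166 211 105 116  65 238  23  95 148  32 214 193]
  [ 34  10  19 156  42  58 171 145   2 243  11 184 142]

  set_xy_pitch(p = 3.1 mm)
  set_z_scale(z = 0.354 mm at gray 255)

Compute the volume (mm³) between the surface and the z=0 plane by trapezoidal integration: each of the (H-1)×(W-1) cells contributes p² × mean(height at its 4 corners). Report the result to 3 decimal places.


height_mm = gray/255 × 0.354; cell vol = 3.1² × mean(4 corners)
unit = 3.1² × 0.354 / (4×255) = 0.00333524 mm³ per gray-sum
row 0: Σ corner-gray over 12 cells = 6434  → 21.4589
row 1: Σ corner-gray over 12 cells = 6715  → 22.3961
row 2: Σ corner-gray over 12 cells = 5749  → 19.1743
row 3: Σ corner-gray over 12 cells = 5858  → 19.5378
row 4: Σ corner-gray over 12 cells = 6726  → 22.4328
row 5: Σ corner-gray over 12 cells = 6954  → 23.1932
row 6: Σ corner-gray over 12 cells = 5916  → 19.7313
row 7: Σ corner-gray over 12 cells = 5215  → 17.3933
row 8: Σ corner-gray over 12 cells = 5729  → 19.1076
row 9: Σ corner-gray over 12 cells = 5713  → 19.0542
row 10: Σ corner-gray over 12 cells = 5791  → 19.3143
row 11: Σ corner-gray over 12 cells = 6327  → 21.1020
row 12: Σ corner-gray over 12 cells = 6475  → 21.5956
row 13: Σ corner-gray over 12 cells = 5482  → 18.2838
Σ rows: total corner-gray = 85084  → 283.7752 mm³

283.775


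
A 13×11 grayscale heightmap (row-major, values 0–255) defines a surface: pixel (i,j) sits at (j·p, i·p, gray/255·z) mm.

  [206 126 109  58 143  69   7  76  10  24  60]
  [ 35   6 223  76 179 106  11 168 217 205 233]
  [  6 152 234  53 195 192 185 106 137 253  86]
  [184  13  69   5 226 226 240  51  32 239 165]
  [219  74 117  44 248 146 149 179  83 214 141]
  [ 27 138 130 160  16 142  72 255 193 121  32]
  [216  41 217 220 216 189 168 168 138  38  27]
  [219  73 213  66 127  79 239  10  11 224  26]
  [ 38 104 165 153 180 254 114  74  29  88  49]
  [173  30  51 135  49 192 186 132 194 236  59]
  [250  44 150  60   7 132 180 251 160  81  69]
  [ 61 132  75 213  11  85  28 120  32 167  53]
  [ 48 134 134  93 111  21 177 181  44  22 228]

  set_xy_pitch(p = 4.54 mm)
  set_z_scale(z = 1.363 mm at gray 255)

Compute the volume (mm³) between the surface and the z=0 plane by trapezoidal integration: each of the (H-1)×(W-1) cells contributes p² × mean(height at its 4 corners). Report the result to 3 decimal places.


height_mm = gray/255 × 1.363; cell vol = 4.54² × mean(4 corners)
unit = 4.54² × 1.363 / (4×255) = 0.0275428 mm³ per gray-sum
row 0: Σ corner-gray over 10 cells = 4160  → 114.5779
row 1: Σ corner-gray over 10 cells = 5756  → 158.5361
row 2: Σ corner-gray over 10 cells = 5657  → 155.8094
row 3: Σ corner-gray over 10 cells = 5419  → 149.2542
row 4: Σ corner-gray over 10 cells = 5381  → 148.2076
row 5: Σ corner-gray over 10 cells = 5546  → 152.7521
row 6: Σ corner-gray over 10 cells = 5362  → 147.6843
row 7: Σ corner-gray over 10 cells = 4738  → 130.4976
row 8: Σ corner-gray over 10 cells = 5051  → 139.1185
row 9: Σ corner-gray over 10 cells = 5091  → 140.2202
row 10: Σ corner-gray over 10 cells = 4289  → 118.1309
row 11: Σ corner-gray over 10 cells = 3950  → 108.7939
Σ rows: total corner-gray = 60400  → 1663.5824 mm³

1663.582


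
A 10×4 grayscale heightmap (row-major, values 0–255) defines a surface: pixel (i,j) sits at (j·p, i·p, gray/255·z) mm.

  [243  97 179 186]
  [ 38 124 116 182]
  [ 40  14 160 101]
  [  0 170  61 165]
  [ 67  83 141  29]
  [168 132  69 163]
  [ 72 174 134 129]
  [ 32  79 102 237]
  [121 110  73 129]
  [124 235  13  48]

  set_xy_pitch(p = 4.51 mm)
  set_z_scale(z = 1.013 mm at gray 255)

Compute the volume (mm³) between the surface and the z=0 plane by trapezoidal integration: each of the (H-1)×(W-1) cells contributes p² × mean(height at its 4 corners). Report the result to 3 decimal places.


241.659

height_mm = gray/255 × 1.013; cell vol = 4.51² × mean(4 corners)
unit = 4.51² × 1.013 / (4×255) = 0.0202005 mm³ per gray-sum
row 0: Σ corner-gray over 3 cells = 1681  → 33.9571
row 1: Σ corner-gray over 3 cells = 1189  → 24.0184
row 2: Σ corner-gray over 3 cells = 1116  → 22.5438
row 3: Σ corner-gray over 3 cells = 1171  → 23.6548
row 4: Σ corner-gray over 3 cells = 1277  → 25.7961
row 5: Σ corner-gray over 3 cells = 1550  → 31.3108
row 6: Σ corner-gray over 3 cells = 1448  → 29.2503
row 7: Σ corner-gray over 3 cells = 1247  → 25.1900
row 8: Σ corner-gray over 3 cells = 1284  → 25.9375
Σ rows: total corner-gray = 11963  → 241.6587 mm³


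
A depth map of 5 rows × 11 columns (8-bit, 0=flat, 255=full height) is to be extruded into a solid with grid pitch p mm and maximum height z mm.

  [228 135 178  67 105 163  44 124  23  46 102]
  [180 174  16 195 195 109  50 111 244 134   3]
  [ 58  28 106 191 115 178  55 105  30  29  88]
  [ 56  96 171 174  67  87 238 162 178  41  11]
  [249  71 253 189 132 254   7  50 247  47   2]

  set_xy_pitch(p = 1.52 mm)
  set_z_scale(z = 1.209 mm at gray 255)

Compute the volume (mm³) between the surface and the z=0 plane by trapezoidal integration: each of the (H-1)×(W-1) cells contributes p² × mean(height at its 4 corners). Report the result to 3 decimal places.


51.372

height_mm = gray/255 × 1.209; cell vol = 1.52² × mean(4 corners)
unit = 1.52² × 1.209 / (4×255) = 0.0027385 mm³ per gray-sum
row 0: Σ corner-gray over 10 cells = 4739  → 12.9778
row 1: Σ corner-gray over 10 cells = 4459  → 12.2110
row 2: Σ corner-gray over 10 cells = 4315  → 11.8166
row 3: Σ corner-gray over 10 cells = 5246  → 14.3662
Σ rows: total corner-gray = 18759  → 51.3716 mm³


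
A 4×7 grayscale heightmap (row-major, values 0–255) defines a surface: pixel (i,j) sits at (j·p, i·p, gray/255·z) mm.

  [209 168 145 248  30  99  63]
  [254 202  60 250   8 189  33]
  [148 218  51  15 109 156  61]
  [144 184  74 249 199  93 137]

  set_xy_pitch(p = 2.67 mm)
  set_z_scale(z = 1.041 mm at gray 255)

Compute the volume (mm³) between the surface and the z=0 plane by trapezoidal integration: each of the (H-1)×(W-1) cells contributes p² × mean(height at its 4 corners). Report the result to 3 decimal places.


69.519

height_mm = gray/255 × 1.041; cell vol = 2.67² × mean(4 corners)
unit = 2.67² × 1.041 / (4×255) = 0.00727567 mm³ per gray-sum
row 0: Σ corner-gray over 6 cells = 3357  → 24.4244
row 1: Σ corner-gray over 6 cells = 3012  → 21.9143
row 2: Σ corner-gray over 6 cells = 3186  → 23.1803
Σ rows: total corner-gray = 9555  → 69.5190 mm³


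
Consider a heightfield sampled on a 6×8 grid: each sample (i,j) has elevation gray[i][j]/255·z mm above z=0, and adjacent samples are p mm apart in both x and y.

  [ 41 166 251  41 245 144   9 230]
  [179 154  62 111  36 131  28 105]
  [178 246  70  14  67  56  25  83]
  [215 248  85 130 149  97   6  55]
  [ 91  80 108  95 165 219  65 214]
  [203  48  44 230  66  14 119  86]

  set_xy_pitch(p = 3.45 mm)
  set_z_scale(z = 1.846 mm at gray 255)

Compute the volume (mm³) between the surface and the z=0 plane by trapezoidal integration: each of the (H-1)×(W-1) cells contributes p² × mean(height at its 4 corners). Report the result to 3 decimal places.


330.485

height_mm = gray/255 × 1.846; cell vol = 3.45² × mean(4 corners)
unit = 3.45² × 1.846 / (4×255) = 0.0215412 mm³ per gray-sum
row 0: Σ corner-gray over 7 cells = 3311  → 71.3229
row 1: Σ corner-gray over 7 cells = 2545  → 54.8223
row 2: Σ corner-gray over 7 cells = 2917  → 62.8357
row 3: Σ corner-gray over 7 cells = 3469  → 74.7264
row 4: Σ corner-gray over 7 cells = 3100  → 66.7777
Σ rows: total corner-gray = 15342  → 330.4850 mm³


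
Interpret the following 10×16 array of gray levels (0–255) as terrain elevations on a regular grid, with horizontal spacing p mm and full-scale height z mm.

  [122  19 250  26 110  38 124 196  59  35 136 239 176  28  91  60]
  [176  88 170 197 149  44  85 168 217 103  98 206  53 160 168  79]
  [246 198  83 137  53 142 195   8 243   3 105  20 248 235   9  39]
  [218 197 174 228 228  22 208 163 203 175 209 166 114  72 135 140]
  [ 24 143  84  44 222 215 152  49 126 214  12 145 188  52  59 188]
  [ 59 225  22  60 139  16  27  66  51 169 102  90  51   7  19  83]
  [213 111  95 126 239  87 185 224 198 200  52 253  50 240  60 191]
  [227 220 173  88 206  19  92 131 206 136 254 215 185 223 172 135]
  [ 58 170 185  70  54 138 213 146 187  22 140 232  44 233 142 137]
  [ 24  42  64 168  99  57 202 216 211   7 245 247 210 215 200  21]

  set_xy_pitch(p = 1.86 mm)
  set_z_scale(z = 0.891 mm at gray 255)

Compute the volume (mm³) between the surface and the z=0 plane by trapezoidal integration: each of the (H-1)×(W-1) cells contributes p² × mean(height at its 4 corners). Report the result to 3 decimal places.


218.341

height_mm = gray/255 × 0.891; cell vol = 1.86² × mean(4 corners)
unit = 1.86² × 0.891 / (4×255) = 0.00302206 mm³ per gray-sum
row 0: Σ corner-gray over 15 cells = 7303  → 22.0701
row 1: Σ corner-gray over 15 cells = 7710  → 23.3001
row 2: Σ corner-gray over 15 cells = 8589  → 25.9565
row 3: Σ corner-gray over 15 cells = 8568  → 25.8930
row 4: Σ corner-gray over 15 cells = 5852  → 17.6851
row 5: Σ corner-gray over 15 cells = 6874  → 20.7737
row 6: Σ corner-gray over 15 cells = 9646  → 29.1508
row 7: Σ corner-gray over 15 cells = 9149  → 27.6488
row 8: Σ corner-gray over 15 cells = 8558  → 25.8628
Σ rows: total corner-gray = 72249  → 218.3410 mm³


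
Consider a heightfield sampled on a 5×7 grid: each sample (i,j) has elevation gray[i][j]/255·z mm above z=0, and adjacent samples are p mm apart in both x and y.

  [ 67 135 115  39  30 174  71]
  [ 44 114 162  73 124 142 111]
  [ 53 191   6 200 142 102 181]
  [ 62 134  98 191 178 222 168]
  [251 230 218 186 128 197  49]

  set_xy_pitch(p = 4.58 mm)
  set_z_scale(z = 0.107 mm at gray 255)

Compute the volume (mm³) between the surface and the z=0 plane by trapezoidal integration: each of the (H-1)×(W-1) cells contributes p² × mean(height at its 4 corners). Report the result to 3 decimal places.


height_mm = gray/255 × 0.107; cell vol = 4.58² × mean(4 corners)
unit = 4.58² × 0.107 / (4×255) = 0.00220047 mm³ per gray-sum
row 0: Σ corner-gray over 6 cells = 2509  → 5.5210
row 1: Σ corner-gray over 6 cells = 2901  → 6.3836
row 2: Σ corner-gray over 6 cells = 3392  → 7.4640
row 3: Σ corner-gray over 6 cells = 4094  → 9.0087
Σ rows: total corner-gray = 12896  → 28.3772 mm³

28.377


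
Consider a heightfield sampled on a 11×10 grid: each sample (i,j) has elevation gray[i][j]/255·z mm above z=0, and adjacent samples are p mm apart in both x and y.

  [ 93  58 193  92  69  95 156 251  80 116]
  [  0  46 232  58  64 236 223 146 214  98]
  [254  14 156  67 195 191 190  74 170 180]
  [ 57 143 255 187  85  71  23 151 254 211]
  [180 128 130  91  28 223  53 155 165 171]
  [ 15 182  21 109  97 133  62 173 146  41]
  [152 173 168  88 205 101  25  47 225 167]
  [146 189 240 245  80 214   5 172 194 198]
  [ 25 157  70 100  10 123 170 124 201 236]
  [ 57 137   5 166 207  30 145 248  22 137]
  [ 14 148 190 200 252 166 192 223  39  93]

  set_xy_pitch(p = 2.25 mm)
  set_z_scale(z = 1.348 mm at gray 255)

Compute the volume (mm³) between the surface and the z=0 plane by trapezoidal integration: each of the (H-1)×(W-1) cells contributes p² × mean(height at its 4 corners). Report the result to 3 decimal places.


height_mm = gray/255 × 1.348; cell vol = 2.25² × mean(4 corners)
unit = 2.25² × 1.348 / (4×255) = 0.00669044 mm³ per gray-sum
row 0: Σ corner-gray over 9 cells = 4733  → 31.6659
row 1: Σ corner-gray over 9 cells = 5084  → 34.0142
row 2: Σ corner-gray over 9 cells = 5154  → 34.4825
row 3: Σ corner-gray over 9 cells = 4903  → 32.8032
row 4: Σ corner-gray over 9 cells = 4199  → 28.0932
row 5: Σ corner-gray over 9 cells = 4285  → 28.6685
row 6: Σ corner-gray over 9 cells = 5405  → 36.1618
row 7: Σ corner-gray over 9 cells = 5193  → 34.7435
row 8: Σ corner-gray over 9 cells = 4285  → 28.6685
row 9: Σ corner-gray over 9 cells = 5041  → 33.7265
Σ rows: total corner-gray = 48282  → 323.0279 mm³

323.028


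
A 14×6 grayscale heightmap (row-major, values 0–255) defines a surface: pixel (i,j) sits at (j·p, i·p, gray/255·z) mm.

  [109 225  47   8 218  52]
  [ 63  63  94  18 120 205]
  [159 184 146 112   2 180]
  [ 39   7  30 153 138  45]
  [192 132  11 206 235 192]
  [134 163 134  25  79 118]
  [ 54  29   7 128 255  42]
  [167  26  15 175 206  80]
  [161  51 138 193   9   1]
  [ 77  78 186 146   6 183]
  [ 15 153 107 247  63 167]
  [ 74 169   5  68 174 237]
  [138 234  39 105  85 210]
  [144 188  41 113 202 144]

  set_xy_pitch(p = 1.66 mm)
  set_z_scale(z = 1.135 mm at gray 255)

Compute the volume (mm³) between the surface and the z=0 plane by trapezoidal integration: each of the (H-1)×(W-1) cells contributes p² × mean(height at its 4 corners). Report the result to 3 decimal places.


height_mm = gray/255 × 1.135; cell vol = 1.66² × mean(4 corners)
unit = 1.66² × 1.135 / (4×255) = 0.00306628 mm³ per gray-sum
row 0: Σ corner-gray over 5 cells = 2015  → 6.1786
row 1: Σ corner-gray over 5 cells = 2085  → 6.3932
row 2: Σ corner-gray over 5 cells = 1967  → 6.0314
row 3: Σ corner-gray over 5 cells = 2292  → 7.0279
row 4: Σ corner-gray over 5 cells = 2606  → 7.9907
row 5: Σ corner-gray over 5 cells = 1988  → 6.0958
row 6: Σ corner-gray over 5 cells = 2025  → 6.2092
row 7: Σ corner-gray over 5 cells = 2035  → 6.2399
row 8: Σ corner-gray over 5 cells = 2036  → 6.2429
row 9: Σ corner-gray over 5 cells = 2414  → 7.4020
row 10: Σ corner-gray over 5 cells = 2465  → 7.5584
row 11: Σ corner-gray over 5 cells = 2417  → 7.4112
row 12: Σ corner-gray over 5 cells = 2650  → 8.1256
Σ rows: total corner-gray = 28995  → 88.9068 mm³

88.907


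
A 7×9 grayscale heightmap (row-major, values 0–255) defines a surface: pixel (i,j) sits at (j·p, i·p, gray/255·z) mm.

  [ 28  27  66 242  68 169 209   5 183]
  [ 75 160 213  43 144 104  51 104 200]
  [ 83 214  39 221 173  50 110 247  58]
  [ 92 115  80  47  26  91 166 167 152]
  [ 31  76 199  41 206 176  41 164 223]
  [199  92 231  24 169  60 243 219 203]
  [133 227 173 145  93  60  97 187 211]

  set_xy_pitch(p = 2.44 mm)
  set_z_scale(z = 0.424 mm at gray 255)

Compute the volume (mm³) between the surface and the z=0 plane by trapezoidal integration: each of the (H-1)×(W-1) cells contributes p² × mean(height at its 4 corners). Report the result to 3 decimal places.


height_mm = gray/255 × 0.424; cell vol = 2.44² × mean(4 corners)
unit = 2.44² × 0.424 / (4×255) = 0.00247483 mm³ per gray-sum
row 0: Σ corner-gray over 8 cells = 3696  → 9.1470
row 1: Σ corner-gray over 8 cells = 4162  → 10.3002
row 2: Σ corner-gray over 8 cells = 3877  → 9.5949
row 3: Σ corner-gray over 8 cells = 3688  → 9.1272
row 4: Σ corner-gray over 8 cells = 4538  → 11.2308
row 5: Σ corner-gray over 8 cells = 4786  → 11.8445
Σ rows: total corner-gray = 24747  → 61.2446 mm³

61.245


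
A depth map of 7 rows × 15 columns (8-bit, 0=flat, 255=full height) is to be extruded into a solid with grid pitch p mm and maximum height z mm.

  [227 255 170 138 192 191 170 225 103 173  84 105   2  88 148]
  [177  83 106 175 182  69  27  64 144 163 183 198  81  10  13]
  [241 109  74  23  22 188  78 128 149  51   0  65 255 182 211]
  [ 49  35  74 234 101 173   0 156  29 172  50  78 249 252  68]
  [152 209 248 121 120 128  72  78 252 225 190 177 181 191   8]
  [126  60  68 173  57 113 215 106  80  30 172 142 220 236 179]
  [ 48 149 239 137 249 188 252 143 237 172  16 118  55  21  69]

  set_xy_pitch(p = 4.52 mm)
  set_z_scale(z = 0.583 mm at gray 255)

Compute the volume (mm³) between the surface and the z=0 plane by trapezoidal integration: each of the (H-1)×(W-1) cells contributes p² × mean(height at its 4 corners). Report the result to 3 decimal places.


511.329

height_mm = gray/255 × 0.583; cell vol = 4.52² × mean(4 corners)
unit = 4.52² × 0.583 / (4×255) = 0.0116774 mm³ per gray-sum
row 0: Σ corner-gray over 14 cells = 7327  → 85.5601
row 1: Σ corner-gray over 14 cells = 6260  → 73.1004
row 2: Σ corner-gray over 14 cells = 6423  → 75.0038
row 3: Σ corner-gray over 14 cells = 7867  → 91.8659
row 4: Σ corner-gray over 14 cells = 8193  → 95.6727
row 5: Σ corner-gray over 14 cells = 7718  → 90.1260
Σ rows: total corner-gray = 43788  → 511.3289 mm³


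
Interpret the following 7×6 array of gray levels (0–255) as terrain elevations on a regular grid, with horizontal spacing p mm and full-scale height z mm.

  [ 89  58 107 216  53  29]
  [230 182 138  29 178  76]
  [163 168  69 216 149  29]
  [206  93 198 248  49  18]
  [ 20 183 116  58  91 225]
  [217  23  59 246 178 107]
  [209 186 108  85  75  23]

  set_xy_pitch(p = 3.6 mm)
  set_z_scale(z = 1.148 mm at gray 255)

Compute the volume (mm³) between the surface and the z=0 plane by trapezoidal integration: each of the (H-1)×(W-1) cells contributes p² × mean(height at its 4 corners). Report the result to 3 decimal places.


height_mm = gray/255 × 1.148; cell vol = 3.6² × mean(4 corners)
unit = 3.6² × 1.148 / (4×255) = 0.0145864 mm³ per gray-sum
row 0: Σ corner-gray over 5 cells = 2346  → 34.2196
row 1: Σ corner-gray over 5 cells = 2756  → 40.2000
row 2: Σ corner-gray over 5 cells = 2796  → 40.7834
row 3: Σ corner-gray over 5 cells = 2541  → 37.0639
row 4: Σ corner-gray over 5 cells = 2477  → 36.1304
row 5: Σ corner-gray over 5 cells = 2476  → 36.1158
Σ rows: total corner-gray = 15392  → 224.5131 mm³

224.513


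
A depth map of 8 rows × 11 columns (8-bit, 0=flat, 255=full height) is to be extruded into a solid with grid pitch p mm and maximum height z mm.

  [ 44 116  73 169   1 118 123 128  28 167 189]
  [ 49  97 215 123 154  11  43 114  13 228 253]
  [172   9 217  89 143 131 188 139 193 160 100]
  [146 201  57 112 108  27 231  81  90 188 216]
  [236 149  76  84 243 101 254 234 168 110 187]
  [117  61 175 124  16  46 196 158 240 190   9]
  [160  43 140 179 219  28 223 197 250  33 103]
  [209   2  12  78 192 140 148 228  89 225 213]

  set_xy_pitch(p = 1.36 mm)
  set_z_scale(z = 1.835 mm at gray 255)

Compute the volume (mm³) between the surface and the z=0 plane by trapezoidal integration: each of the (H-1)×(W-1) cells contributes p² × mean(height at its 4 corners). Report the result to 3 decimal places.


124.517

height_mm = gray/255 × 1.835; cell vol = 1.36² × mean(4 corners)
unit = 1.36² × 1.835 / (4×255) = 0.00332747 mm³ per gray-sum
row 0: Σ corner-gray over 10 cells = 4377  → 14.5643
row 1: Σ corner-gray over 10 cells = 5108  → 16.9967
row 2: Σ corner-gray over 10 cells = 5362  → 17.8419
row 3: Σ corner-gray over 10 cells = 5813  → 19.3426
row 4: Σ corner-gray over 10 cells = 5799  → 19.2960
row 5: Σ corner-gray over 10 cells = 5425  → 18.0515
row 6: Σ corner-gray over 10 cells = 5537  → 18.4242
Σ rows: total corner-gray = 37421  → 124.5171 mm³


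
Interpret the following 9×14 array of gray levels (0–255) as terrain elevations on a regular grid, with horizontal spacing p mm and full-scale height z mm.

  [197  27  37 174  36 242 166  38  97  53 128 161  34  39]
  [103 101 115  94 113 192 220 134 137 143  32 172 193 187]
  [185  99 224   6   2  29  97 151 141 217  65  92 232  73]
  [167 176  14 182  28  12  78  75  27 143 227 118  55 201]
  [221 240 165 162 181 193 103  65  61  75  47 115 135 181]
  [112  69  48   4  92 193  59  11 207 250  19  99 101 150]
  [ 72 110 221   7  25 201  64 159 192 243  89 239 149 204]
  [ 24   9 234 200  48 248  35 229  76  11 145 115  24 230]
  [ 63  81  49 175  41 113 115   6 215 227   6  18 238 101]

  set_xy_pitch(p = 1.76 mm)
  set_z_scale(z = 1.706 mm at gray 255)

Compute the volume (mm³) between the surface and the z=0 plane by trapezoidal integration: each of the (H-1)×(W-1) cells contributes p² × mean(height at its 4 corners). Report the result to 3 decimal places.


height_mm = gray/255 × 1.706; cell vol = 1.76² × mean(4 corners)
unit = 1.76² × 1.706 / (4×255) = 0.00518089 mm³ per gray-sum
row 0: Σ corner-gray over 13 cells = 6204  → 32.1422
row 1: Σ corner-gray over 13 cells = 6550  → 33.9348
row 2: Σ corner-gray over 13 cells = 5606  → 29.0441
row 3: Σ corner-gray over 13 cells = 6124  → 31.7278
row 4: Σ corner-gray over 13 cells = 6052  → 31.3547
row 5: Σ corner-gray over 13 cells = 6240  → 32.3287
row 6: Σ corner-gray over 13 cells = 6676  → 34.5876
row 7: Σ corner-gray over 13 cells = 5734  → 29.7072
Σ rows: total corner-gray = 49186  → 254.8271 mm³

254.827


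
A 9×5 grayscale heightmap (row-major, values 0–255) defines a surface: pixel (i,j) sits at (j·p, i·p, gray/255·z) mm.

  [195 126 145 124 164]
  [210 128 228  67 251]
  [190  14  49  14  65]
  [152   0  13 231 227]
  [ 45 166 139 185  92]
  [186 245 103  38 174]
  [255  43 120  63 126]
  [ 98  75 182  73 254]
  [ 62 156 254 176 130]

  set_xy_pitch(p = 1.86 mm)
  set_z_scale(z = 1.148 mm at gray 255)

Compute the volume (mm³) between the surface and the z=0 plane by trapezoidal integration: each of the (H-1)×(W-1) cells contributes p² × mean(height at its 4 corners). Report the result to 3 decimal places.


61.782

height_mm = gray/255 × 1.148; cell vol = 1.86² × mean(4 corners)
unit = 1.86² × 1.148 / (4×255) = 0.00389375 mm³ per gray-sum
row 0: Σ corner-gray over 4 cells = 2456  → 9.5630
row 1: Σ corner-gray over 4 cells = 1716  → 6.6817
row 2: Σ corner-gray over 4 cells = 1276  → 4.9684
row 3: Σ corner-gray over 4 cells = 1984  → 7.7252
row 4: Σ corner-gray over 4 cells = 2249  → 8.7570
row 5: Σ corner-gray over 4 cells = 1965  → 7.6512
row 6: Σ corner-gray over 4 cells = 1845  → 7.1840
row 7: Σ corner-gray over 4 cells = 2376  → 9.2515
Σ rows: total corner-gray = 15867  → 61.7821 mm³


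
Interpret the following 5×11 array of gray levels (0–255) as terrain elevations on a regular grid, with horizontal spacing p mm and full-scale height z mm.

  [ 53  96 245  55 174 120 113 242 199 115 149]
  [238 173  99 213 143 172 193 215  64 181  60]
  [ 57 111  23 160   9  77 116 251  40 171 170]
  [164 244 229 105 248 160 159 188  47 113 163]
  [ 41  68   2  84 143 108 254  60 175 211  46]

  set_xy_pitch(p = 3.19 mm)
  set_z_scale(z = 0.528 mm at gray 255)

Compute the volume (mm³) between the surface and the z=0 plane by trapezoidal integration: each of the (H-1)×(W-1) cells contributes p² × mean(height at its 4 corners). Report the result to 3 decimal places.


118.717

height_mm = gray/255 × 0.528; cell vol = 3.19² × mean(4 corners)
unit = 3.19² × 0.528 / (4×255) = 0.00526763 mm³ per gray-sum
row 0: Σ corner-gray over 10 cells = 6124  → 32.2590
row 1: Σ corner-gray over 10 cells = 5347  → 28.1660
row 2: Σ corner-gray over 10 cells = 5456  → 28.7402
row 3: Σ corner-gray over 10 cells = 5610  → 29.5514
Σ rows: total corner-gray = 22537  → 118.7165 mm³


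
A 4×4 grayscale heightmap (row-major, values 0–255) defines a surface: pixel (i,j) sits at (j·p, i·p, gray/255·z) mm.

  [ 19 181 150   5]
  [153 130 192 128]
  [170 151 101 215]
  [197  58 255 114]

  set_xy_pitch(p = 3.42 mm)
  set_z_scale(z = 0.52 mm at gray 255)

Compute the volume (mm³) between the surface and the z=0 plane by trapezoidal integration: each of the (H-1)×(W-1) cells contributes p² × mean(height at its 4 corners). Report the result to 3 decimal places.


31.311

height_mm = gray/255 × 0.52; cell vol = 3.42² × mean(4 corners)
unit = 3.42² × 0.52 / (4×255) = 0.00596287 mm³ per gray-sum
row 0: Σ corner-gray over 3 cells = 1611  → 9.6062
row 1: Σ corner-gray over 3 cells = 1814  → 10.8166
row 2: Σ corner-gray over 3 cells = 1826  → 10.8882
Σ rows: total corner-gray = 5251  → 31.3110 mm³


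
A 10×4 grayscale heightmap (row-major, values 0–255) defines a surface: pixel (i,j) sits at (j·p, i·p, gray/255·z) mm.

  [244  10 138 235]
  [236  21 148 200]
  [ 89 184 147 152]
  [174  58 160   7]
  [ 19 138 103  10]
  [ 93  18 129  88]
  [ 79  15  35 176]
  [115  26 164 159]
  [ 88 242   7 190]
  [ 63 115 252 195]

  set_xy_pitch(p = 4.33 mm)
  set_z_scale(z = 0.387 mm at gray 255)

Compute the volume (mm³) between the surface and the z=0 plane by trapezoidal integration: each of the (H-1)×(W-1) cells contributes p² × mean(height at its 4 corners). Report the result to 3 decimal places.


height_mm = gray/255 × 0.387; cell vol = 4.33² × mean(4 corners)
unit = 4.33² × 0.387 / (4×255) = 0.00711355 mm³ per gray-sum
row 0: Σ corner-gray over 3 cells = 1549  → 11.0189
row 1: Σ corner-gray over 3 cells = 1677  → 11.9294
row 2: Σ corner-gray over 3 cells = 1520  → 10.8126
row 3: Σ corner-gray over 3 cells = 1128  → 8.0241
row 4: Σ corner-gray over 3 cells = 986  → 7.0140
row 5: Σ corner-gray over 3 cells = 830  → 5.9042
row 6: Σ corner-gray over 3 cells = 1009  → 7.1776
row 7: Σ corner-gray over 3 cells = 1430  → 10.1724
row 8: Σ corner-gray over 3 cells = 1768  → 12.5768
Σ rows: total corner-gray = 11897  → 84.6299 mm³

84.630


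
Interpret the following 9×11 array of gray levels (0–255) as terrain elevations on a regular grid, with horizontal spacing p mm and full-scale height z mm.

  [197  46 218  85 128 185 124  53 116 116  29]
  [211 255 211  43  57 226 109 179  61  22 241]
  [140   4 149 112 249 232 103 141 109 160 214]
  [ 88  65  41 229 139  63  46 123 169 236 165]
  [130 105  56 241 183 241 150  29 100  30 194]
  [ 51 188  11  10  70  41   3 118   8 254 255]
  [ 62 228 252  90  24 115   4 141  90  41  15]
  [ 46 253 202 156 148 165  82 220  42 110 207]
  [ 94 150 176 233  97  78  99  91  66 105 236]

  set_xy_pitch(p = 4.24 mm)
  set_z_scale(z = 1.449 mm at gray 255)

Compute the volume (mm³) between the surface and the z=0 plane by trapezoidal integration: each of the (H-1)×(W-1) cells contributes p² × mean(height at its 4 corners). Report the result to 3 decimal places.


height_mm = gray/255 × 1.449; cell vol = 4.24² × mean(4 corners)
unit = 4.24² × 1.449 / (4×255) = 0.0255388 mm³ per gray-sum
row 0: Σ corner-gray over 10 cells = 5146  → 131.4225
row 1: Σ corner-gray over 10 cells = 5650  → 144.2940
row 2: Σ corner-gray over 10 cells = 5347  → 136.5558
row 3: Σ corner-gray over 10 cells = 5069  → 129.4560
row 4: Σ corner-gray over 10 cells = 4306  → 109.9699
row 5: Σ corner-gray over 10 cells = 3759  → 96.0002
row 6: Σ corner-gray over 10 cells = 5056  → 129.1240
row 7: Σ corner-gray over 10 cells = 5529  → 141.2038
Σ rows: total corner-gray = 39862  → 1018.0263 mm³

1018.026


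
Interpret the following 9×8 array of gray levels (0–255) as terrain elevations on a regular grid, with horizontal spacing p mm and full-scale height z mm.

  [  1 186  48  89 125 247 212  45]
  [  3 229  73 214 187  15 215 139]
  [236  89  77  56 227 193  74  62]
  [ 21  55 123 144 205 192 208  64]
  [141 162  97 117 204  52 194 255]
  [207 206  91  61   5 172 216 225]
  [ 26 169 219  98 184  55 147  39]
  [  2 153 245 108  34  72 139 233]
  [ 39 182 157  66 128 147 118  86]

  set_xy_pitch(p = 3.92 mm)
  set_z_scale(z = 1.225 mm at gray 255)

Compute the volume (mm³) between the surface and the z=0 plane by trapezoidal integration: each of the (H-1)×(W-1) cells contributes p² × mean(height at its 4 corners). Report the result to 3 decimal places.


height_mm = gray/255 × 1.225; cell vol = 3.92² × mean(4 corners)
unit = 3.92² × 1.225 / (4×255) = 0.0184547 mm³ per gray-sum
row 0: Σ corner-gray over 7 cells = 3868  → 71.3830
row 1: Σ corner-gray over 7 cells = 3738  → 68.9838
row 2: Σ corner-gray over 7 cells = 3669  → 67.7105
row 3: Σ corner-gray over 7 cells = 3987  → 73.5791
row 4: Σ corner-gray over 7 cells = 3982  → 73.4868
row 5: Σ corner-gray over 7 cells = 3743  → 69.0761
row 6: Σ corner-gray over 7 cells = 3546  → 65.4405
row 7: Σ corner-gray over 7 cells = 3458  → 63.8165
Σ rows: total corner-gray = 29991  → 553.4763 mm³

553.476


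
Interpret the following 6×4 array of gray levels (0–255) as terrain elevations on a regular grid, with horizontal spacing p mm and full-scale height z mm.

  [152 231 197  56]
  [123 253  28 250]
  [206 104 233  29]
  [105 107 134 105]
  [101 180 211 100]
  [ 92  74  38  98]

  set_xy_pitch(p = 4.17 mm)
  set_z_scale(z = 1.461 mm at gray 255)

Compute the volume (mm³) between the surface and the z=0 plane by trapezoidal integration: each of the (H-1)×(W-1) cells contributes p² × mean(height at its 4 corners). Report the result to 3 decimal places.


height_mm = gray/255 × 1.461; cell vol = 4.17² × mean(4 corners)
unit = 4.17² × 1.461 / (4×255) = 0.024907 mm³ per gray-sum
row 0: Σ corner-gray over 3 cells = 1999  → 49.7892
row 1: Σ corner-gray over 3 cells = 1844  → 45.9286
row 2: Σ corner-gray over 3 cells = 1601  → 39.8762
row 3: Σ corner-gray over 3 cells = 1675  → 41.7193
row 4: Σ corner-gray over 3 cells = 1397  → 34.7951
Σ rows: total corner-gray = 8516  → 212.1084 mm³

212.108


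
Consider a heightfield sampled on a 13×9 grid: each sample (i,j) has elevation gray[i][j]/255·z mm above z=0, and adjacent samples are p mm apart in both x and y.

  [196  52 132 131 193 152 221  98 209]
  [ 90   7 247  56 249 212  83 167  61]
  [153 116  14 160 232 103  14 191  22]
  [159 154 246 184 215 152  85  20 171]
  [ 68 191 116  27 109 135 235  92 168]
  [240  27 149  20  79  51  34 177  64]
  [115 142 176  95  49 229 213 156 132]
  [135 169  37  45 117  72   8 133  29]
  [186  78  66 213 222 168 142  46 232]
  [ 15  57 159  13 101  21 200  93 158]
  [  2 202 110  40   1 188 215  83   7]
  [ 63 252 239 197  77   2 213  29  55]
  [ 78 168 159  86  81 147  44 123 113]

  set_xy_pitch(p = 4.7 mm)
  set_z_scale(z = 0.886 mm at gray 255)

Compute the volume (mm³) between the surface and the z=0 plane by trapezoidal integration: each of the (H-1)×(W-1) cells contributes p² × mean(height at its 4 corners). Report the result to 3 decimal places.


height_mm = gray/255 × 0.886; cell vol = 4.7² × mean(4 corners)
unit = 4.7² × 0.886 / (4×255) = 0.019188 mm³ per gray-sum
row 0: Σ corner-gray over 8 cells = 4556  → 87.4204
row 1: Σ corner-gray over 8 cells = 4028  → 77.2892
row 2: Σ corner-gray over 8 cells = 4277  → 82.0670
row 3: Σ corner-gray over 8 cells = 4488  → 86.1157
row 4: Σ corner-gray over 8 cells = 3424  → 65.6996
row 5: Σ corner-gray over 8 cells = 3745  → 71.8590
row 6: Σ corner-gray over 8 cells = 3693  → 70.8612
row 7: Σ corner-gray over 8 cells = 3614  → 69.3454
row 8: Σ corner-gray over 8 cells = 3749  → 71.9357
row 9: Σ corner-gray over 8 cells = 3148  → 60.4038
row 10: Σ corner-gray over 8 cells = 3823  → 73.3556
row 11: Σ corner-gray over 8 cells = 3943  → 75.6582
Σ rows: total corner-gray = 46488  → 892.0108 mm³

892.011


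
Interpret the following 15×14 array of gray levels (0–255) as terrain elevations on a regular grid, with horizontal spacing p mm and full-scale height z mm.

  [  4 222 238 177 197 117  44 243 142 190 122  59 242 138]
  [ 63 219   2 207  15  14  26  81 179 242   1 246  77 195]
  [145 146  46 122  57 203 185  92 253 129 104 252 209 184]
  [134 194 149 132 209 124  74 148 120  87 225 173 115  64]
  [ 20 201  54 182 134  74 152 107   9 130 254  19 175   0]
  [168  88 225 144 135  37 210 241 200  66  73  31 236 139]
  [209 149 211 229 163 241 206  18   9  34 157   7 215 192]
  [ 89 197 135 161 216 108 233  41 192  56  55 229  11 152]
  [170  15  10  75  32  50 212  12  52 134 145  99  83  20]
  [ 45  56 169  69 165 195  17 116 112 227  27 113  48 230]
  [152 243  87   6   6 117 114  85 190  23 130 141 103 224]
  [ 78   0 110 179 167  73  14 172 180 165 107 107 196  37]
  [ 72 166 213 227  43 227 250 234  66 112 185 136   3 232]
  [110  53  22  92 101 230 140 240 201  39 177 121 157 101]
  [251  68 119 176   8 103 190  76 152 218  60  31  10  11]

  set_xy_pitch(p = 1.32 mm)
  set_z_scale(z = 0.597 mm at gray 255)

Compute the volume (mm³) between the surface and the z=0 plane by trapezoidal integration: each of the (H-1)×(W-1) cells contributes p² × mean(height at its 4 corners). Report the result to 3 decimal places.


93.846

height_mm = gray/255 × 0.597; cell vol = 1.32² × mean(4 corners)
unit = 1.32² × 0.597 / (4×255) = 0.00101982 mm³ per gray-sum
row 0: Σ corner-gray over 13 cells = 7004  → 7.1428
row 1: Σ corner-gray over 13 cells = 6801  → 6.9358
row 2: Σ corner-gray over 13 cells = 7623  → 7.7741
row 3: Σ corner-gray over 13 cells = 6700  → 6.8328
row 4: Σ corner-gray over 13 cells = 6681  → 6.8134
row 5: Σ corner-gray over 13 cells = 7358  → 7.5038
row 6: Σ corner-gray over 13 cells = 7188  → 7.3304
row 7: Σ corner-gray over 13 cells = 5537  → 5.6467
row 8: Σ corner-gray over 13 cells = 4931  → 5.0287
row 9: Σ corner-gray over 13 cells = 5769  → 5.8833
row 10: Σ corner-gray over 13 cells = 5921  → 6.0383
row 11: Σ corner-gray over 13 cells = 7083  → 7.2234
row 12: Σ corner-gray over 13 cells = 7385  → 7.5313
row 13: Σ corner-gray over 13 cells = 6041  → 6.1607
Σ rows: total corner-gray = 92022  → 93.8456 mm³


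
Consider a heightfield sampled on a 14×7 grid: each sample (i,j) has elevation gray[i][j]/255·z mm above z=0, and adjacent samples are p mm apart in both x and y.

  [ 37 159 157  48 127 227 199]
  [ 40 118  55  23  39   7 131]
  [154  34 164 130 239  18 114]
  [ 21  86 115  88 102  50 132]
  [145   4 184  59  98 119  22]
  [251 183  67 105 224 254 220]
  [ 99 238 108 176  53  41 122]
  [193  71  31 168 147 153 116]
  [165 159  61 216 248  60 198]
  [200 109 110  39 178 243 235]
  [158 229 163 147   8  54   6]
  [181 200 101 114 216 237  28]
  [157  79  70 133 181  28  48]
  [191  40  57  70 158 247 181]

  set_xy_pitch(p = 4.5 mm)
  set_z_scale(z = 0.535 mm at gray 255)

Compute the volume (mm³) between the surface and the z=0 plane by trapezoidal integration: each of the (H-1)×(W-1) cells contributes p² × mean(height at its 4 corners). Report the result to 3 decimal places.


height_mm = gray/255 × 0.535; cell vol = 4.5² × mean(4 corners)
unit = 4.5² × 0.535 / (4×255) = 0.0106213 mm³ per gray-sum
row 0: Σ corner-gray over 6 cells = 2327  → 24.7158
row 1: Σ corner-gray over 6 cells = 2093  → 22.2304
row 2: Σ corner-gray over 6 cells = 2473  → 26.2665
row 3: Σ corner-gray over 6 cells = 2130  → 22.6234
row 4: Σ corner-gray over 6 cells = 3232  → 34.3281
row 5: Σ corner-gray over 6 cells = 3590  → 38.1306
row 6: Σ corner-gray over 6 cells = 2902  → 30.8231
row 7: Σ corner-gray over 6 cells = 3300  → 35.0504
row 8: Σ corner-gray over 6 cells = 3644  → 38.7041
row 9: Σ corner-gray over 6 cells = 3159  → 33.5528
row 10: Σ corner-gray over 6 cells = 3311  → 35.1672
row 11: Σ corner-gray over 6 cells = 3132  → 33.2660
row 12: Σ corner-gray over 6 cells = 2703  → 28.7094
Σ rows: total corner-gray = 37996  → 403.5678 mm³

403.568


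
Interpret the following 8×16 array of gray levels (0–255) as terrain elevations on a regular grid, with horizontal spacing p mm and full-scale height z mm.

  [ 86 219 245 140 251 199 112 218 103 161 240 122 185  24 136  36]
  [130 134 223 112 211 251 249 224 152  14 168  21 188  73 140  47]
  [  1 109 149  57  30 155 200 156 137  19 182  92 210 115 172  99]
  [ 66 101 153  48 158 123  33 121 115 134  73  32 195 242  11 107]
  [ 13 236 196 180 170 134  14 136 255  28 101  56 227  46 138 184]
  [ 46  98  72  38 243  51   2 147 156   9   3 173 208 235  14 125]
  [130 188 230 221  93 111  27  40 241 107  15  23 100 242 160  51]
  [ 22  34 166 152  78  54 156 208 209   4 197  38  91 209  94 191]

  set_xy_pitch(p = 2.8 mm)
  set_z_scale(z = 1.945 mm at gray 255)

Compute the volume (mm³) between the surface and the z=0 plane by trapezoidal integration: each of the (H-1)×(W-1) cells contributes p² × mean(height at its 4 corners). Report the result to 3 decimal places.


792.444

height_mm = gray/255 × 1.945; cell vol = 2.8² × mean(4 corners)
unit = 2.8² × 1.945 / (4×255) = 0.0149498 mm³ per gray-sum
row 0: Σ corner-gray over 15 cells = 9329  → 139.4667
row 1: Σ corner-gray over 15 cells = 8163  → 122.0352
row 2: Σ corner-gray over 15 cells = 6917  → 103.4078
row 3: Σ corner-gray over 15 cells = 7282  → 108.8645
row 4: Σ corner-gray over 15 cells = 7100  → 106.1436
row 5: Σ corner-gray over 15 cells = 6846  → 102.3464
row 6: Σ corner-gray over 15 cells = 7370  → 110.1801
Σ rows: total corner-gray = 53007  → 792.4443 mm³


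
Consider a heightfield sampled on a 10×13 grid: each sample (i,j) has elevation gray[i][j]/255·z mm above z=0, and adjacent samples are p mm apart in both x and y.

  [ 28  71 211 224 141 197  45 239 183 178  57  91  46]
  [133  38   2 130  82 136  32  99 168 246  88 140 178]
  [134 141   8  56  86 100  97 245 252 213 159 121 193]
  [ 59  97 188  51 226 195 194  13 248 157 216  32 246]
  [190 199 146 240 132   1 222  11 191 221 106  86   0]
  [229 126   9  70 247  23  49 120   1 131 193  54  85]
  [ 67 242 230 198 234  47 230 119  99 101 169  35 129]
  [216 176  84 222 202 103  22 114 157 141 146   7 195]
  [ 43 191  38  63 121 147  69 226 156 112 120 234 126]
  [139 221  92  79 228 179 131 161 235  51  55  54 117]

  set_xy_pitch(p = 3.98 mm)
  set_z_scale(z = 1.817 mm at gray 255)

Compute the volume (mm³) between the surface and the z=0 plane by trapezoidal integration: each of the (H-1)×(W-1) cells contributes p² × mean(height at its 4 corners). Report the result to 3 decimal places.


1596.498

height_mm = gray/255 × 1.817; cell vol = 3.98² × mean(4 corners)
unit = 3.98² × 1.817 / (4×255) = 0.0282177 mm³ per gray-sum
row 0: Σ corner-gray over 12 cells = 5981  → 168.7698
row 1: Σ corner-gray over 12 cells = 5916  → 166.9356
row 2: Σ corner-gray over 12 cells = 6822  → 192.5008
row 3: Σ corner-gray over 12 cells = 6839  → 192.9805
row 4: Σ corner-gray over 12 cells = 5660  → 159.7119
row 5: Σ corner-gray over 12 cells = 5964  → 168.2901
row 6: Σ corner-gray over 12 cells = 6763  → 190.8360
row 7: Σ corner-gray over 12 cells = 6282  → 177.2633
row 8: Σ corner-gray over 12 cells = 6351  → 179.2103
Σ rows: total corner-gray = 56578  → 1596.4984 mm³
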